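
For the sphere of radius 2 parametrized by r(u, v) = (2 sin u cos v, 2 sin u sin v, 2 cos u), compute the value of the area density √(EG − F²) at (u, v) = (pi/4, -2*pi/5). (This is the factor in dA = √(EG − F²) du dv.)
√(EG − F²)|_{(pi/4, -2*pi/5)} = 2*sqrt(2)

E = 4, F = 0, G = 4*sin(u)^2, so EG − F² = 16*sin(u)^2. Taking the positive square root: √(EG − F²) = 4*Abs(sin(u)). At (u, v) = (pi/4, -2*pi/5): 2*sqrt(2).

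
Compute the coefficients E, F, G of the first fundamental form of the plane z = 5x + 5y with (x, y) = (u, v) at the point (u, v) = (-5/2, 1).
E = 26;  F = 25;  G = 26

Partials: r_u = (1, 0, 5), r_v = (0, 1, 5). As functions of (u, v):
  E = r_u · r_u = 26,
  F = r_u · r_v = 25,
  G = r_v · r_v = 26.
Evaluating at (u, v) = (-5/2, 1): E = 26, F = 25, G = 26.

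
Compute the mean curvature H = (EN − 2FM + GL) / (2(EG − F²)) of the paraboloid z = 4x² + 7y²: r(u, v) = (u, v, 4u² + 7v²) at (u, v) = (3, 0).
H = 4043*sqrt(577)/332929

With E = 64*u^2 + 1, F = 112*u*v, G = 196*v^2 + 1, L = 8/sqrt(64*u^2 + 196*v^2 + 1), M = 0, N = 14/sqrt(64*u^2 + 196*v^2 + 1), assemble
  H = (EN − 2FM + GL) / (2(EG − F²)) = (448*u^2 + 784*v^2 + 11)/(64*u^2 + 196*v^2 + 1)^(3/2).
At (u, v) = (3, 0): H = 4043*sqrt(577)/332929.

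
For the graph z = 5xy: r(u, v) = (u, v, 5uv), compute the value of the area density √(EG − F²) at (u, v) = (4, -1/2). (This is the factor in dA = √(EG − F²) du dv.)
√(EG − F²)|_{(4, -1/2)} = 3*sqrt(181)/2

E = 25*v^2 + 1, F = 25*u*v, G = 25*u^2 + 1, so EG − F² = 25*u^2 + 25*v^2 + 1. Taking the positive square root: √(EG − F²) = sqrt(25*u^2 + 25*v^2 + 1). At (u, v) = (4, -1/2): 3*sqrt(181)/2.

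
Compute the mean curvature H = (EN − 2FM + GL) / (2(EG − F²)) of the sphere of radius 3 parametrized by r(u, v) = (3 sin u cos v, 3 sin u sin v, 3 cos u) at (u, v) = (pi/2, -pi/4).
H = -1/3

With E = 9, F = 0, G = 9*sin(u)^2, L = -3*sin(u)/Abs(sin(u)), M = 0, N = -3*sin(u)^3/Abs(sin(u)), assemble
  H = (EN − 2FM + GL) / (2(EG − F²)) = -sin(u)/(3*Abs(sin(u))).
At (u, v) = (pi/2, -pi/4): H = -1/3.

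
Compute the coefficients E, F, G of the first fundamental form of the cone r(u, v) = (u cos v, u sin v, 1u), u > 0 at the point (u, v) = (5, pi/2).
E = 2;  F = 0;  G = 25

Partials: r_u = (cos(v), sin(v), 1), r_v = (-u*sin(v), u*cos(v), 0). As functions of (u, v):
  E = r_u · r_u = 2,
  F = r_u · r_v = 0,
  G = r_v · r_v = u^2.
Evaluating at (u, v) = (5, pi/2): E = 2, F = 0, G = 25.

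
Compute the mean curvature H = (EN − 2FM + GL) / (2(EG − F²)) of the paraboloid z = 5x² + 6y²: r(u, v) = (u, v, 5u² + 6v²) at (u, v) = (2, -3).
H = 8891*sqrt(1697)/2879809

With E = 100*u^2 + 1, F = 120*u*v, G = 144*v^2 + 1, L = 10/sqrt(100*u^2 + 144*v^2 + 1), M = 0, N = 12/sqrt(100*u^2 + 144*v^2 + 1), assemble
  H = (EN − 2FM + GL) / (2(EG − F²)) = (600*u^2 + 720*v^2 + 11)/(100*u^2 + 144*v^2 + 1)^(3/2).
At (u, v) = (2, -3): H = 8891*sqrt(1697)/2879809.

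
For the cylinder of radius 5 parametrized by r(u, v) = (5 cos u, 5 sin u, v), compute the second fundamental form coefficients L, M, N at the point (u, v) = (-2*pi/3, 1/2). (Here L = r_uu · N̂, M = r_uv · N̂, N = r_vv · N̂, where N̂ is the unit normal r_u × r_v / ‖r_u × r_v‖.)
L = -5;  M = 0;  N = 0

Compute the unit normal N̂(u, v) = (cos(u), sin(u), 0), and the second partials r_uu, r_uv, r_vv. Take dot products:
  L(u, v) = r_uu · N̂ = -5,
  M(u, v) = r_uv · N̂ = 0,
  N(u, v) = r_vv · N̂ = 0.
Evaluating at (u, v) = (-2*pi/3, 1/2):
  L = -5, M = 0, N = 0.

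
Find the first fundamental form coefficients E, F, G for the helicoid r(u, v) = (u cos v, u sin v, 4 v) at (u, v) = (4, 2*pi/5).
E = 1;  F = 0;  G = 32

Partials: r_u = (cos(v), sin(v), 0), r_v = (-u*sin(v), u*cos(v), 4). As functions of (u, v):
  E = r_u · r_u = 1,
  F = r_u · r_v = 0,
  G = r_v · r_v = u^2 + 16.
Evaluating at (u, v) = (4, 2*pi/5): E = 1, F = 0, G = 32.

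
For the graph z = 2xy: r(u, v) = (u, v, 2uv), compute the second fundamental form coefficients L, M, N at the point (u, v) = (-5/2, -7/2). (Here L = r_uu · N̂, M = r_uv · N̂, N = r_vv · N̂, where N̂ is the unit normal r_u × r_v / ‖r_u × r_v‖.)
L = 0;  M = 2*sqrt(3)/15;  N = 0

Compute the unit normal N̂(u, v) = (-2*v/sqrt(4*u^2 + 4*v^2 + 1), -2*u/sqrt(4*u^2 + 4*v^2 + 1), 1/sqrt(4*u^2 + 4*v^2 + 1)), and the second partials r_uu, r_uv, r_vv. Take dot products:
  L(u, v) = r_uu · N̂ = 0,
  M(u, v) = r_uv · N̂ = 2/sqrt(4*u^2 + 4*v^2 + 1),
  N(u, v) = r_vv · N̂ = 0.
Evaluating at (u, v) = (-5/2, -7/2):
  L = 0, M = 2*sqrt(3)/15, N = 0.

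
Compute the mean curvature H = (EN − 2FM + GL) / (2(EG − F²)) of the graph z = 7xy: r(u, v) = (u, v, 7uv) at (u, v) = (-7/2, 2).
H = 19208*sqrt(3189)/10169721

With E = 49*v^2 + 1, F = 49*u*v, G = 49*u^2 + 1, L = 0, M = 7/sqrt(49*u^2 + 49*v^2 + 1), N = 0, assemble
  H = (EN − 2FM + GL) / (2(EG − F²)) = -343*u*v/(49*u^2 + 49*v^2 + 1)^(3/2).
At (u, v) = (-7/2, 2): H = 19208*sqrt(3189)/10169721.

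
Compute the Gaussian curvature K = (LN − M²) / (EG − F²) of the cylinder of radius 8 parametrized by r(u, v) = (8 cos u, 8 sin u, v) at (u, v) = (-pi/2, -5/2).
K = 0

Coefficients of the first fundamental form: E = 64, F = 0, G = 1.
Coefficients of the second fundamental form: L = -8, M = 0, N = 0.
Assemble K = (LN − M²)/(EG − F²) = 0. At (u, v) = (-pi/2, -5/2): K = 0.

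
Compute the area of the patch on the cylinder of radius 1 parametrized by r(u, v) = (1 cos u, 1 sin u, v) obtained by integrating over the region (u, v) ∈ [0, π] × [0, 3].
Area = 3*pi

Area = ∫∫ √(EG − F²) du dv with √(EG − F²) = 1. Integrating over [0, π] × [0, 3] gives 3*pi.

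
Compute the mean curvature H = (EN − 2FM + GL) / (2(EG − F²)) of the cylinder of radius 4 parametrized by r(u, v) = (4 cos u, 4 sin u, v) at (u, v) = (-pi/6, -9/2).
H = -1/8

With E = 16, F = 0, G = 1, L = -4, M = 0, N = 0, assemble
  H = (EN − 2FM + GL) / (2(EG − F²)) = -1/8.
At (u, v) = (-pi/6, -9/2): H = -1/8.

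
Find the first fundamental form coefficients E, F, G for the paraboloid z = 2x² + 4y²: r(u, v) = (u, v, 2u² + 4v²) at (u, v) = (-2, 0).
E = 65;  F = 0;  G = 1

Partials: r_u = (1, 0, 4*u), r_v = (0, 1, 8*v). As functions of (u, v):
  E = r_u · r_u = 16*u^2 + 1,
  F = r_u · r_v = 32*u*v,
  G = r_v · r_v = 64*v^2 + 1.
Evaluating at (u, v) = (-2, 0): E = 65, F = 0, G = 1.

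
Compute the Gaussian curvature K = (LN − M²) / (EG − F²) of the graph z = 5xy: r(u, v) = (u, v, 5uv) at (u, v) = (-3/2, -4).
K = -400/3345241

Coefficients of the first fundamental form: E = 25*v^2 + 1, F = 25*u*v, G = 25*u^2 + 1.
Coefficients of the second fundamental form: L = 0, M = 5/sqrt(25*u^2 + 25*v^2 + 1), N = 0.
Assemble K = (LN − M²)/(EG − F²) = -25/(625*u^4 + 1250*u^2*v^2 + 50*u^2 + 625*v^4 + 50*v^2 + 1). At (u, v) = (-3/2, -4): K = -400/3345241.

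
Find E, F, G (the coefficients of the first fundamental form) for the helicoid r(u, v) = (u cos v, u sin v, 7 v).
E = 1;  F = 0;  G = u^2 + 49

Compute partials: r_u = (cos(v), sin(v), 0), r_v = (-u*sin(v), u*cos(v), 7). Then
  E = r_u · r_u = 1,
  F = r_u · r_v = 0,
  G = r_v · r_v = u^2 + 49.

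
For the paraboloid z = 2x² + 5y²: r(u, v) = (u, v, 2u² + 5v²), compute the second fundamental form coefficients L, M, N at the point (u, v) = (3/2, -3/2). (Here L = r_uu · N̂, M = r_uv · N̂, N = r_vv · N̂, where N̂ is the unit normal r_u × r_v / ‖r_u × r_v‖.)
L = 2*sqrt(262)/131;  M = 0;  N = 5*sqrt(262)/131

Compute the unit normal N̂(u, v) = (-4*u/sqrt(16*u^2 + 100*v^2 + 1), -10*v/sqrt(16*u^2 + 100*v^2 + 1), 1/sqrt(16*u^2 + 100*v^2 + 1)), and the second partials r_uu, r_uv, r_vv. Take dot products:
  L(u, v) = r_uu · N̂ = 4/sqrt(16*u^2 + 100*v^2 + 1),
  M(u, v) = r_uv · N̂ = 0,
  N(u, v) = r_vv · N̂ = 10/sqrt(16*u^2 + 100*v^2 + 1).
Evaluating at (u, v) = (3/2, -3/2):
  L = 2*sqrt(262)/131, M = 0, N = 5*sqrt(262)/131.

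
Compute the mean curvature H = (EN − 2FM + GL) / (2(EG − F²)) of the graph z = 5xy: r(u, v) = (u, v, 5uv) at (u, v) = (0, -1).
H = 0

With E = 25*v^2 + 1, F = 25*u*v, G = 25*u^2 + 1, L = 0, M = 5/sqrt(25*u^2 + 25*v^2 + 1), N = 0, assemble
  H = (EN − 2FM + GL) / (2(EG − F²)) = -125*u*v/(25*u^2 + 25*v^2 + 1)^(3/2).
At (u, v) = (0, -1): H = 0.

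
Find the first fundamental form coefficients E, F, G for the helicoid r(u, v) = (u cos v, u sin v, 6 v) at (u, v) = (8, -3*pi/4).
E = 1;  F = 0;  G = 100

Partials: r_u = (cos(v), sin(v), 0), r_v = (-u*sin(v), u*cos(v), 6). As functions of (u, v):
  E = r_u · r_u = 1,
  F = r_u · r_v = 0,
  G = r_v · r_v = u^2 + 36.
Evaluating at (u, v) = (8, -3*pi/4): E = 1, F = 0, G = 100.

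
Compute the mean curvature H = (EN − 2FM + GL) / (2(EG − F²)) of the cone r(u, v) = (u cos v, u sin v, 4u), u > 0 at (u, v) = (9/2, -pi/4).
H = 4*sqrt(17)/153

With E = 17, F = 0, G = u^2, L = 0, M = 0, N = 4*sqrt(17)*u^2/(17*Abs(u)), assemble
  H = (EN − 2FM + GL) / (2(EG − F²)) = 2*sqrt(17)/(17*Abs(u)).
At (u, v) = (9/2, -pi/4): H = 4*sqrt(17)/153.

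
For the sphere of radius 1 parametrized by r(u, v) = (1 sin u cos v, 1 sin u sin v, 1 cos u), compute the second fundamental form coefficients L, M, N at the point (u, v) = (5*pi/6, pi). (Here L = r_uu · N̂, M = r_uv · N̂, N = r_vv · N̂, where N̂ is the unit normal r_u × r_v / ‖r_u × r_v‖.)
L = -1;  M = 0;  N = -1/4

Compute the unit normal N̂(u, v) = (sin(u)^2*cos(v)/Abs(sin(u)), sin(u)^2*sin(v)/Abs(sin(u)), sin(2*u)/(2*Abs(sin(u)))), and the second partials r_uu, r_uv, r_vv. Take dot products:
  L(u, v) = r_uu · N̂ = -sin(u)/Abs(sin(u)),
  M(u, v) = r_uv · N̂ = 0,
  N(u, v) = r_vv · N̂ = -sin(u)^3/Abs(sin(u)).
Evaluating at (u, v) = (5*pi/6, pi):
  L = -1, M = 0, N = -1/4.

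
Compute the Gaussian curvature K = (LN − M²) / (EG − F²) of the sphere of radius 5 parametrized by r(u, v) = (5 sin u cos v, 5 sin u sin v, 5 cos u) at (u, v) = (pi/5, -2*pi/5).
K = 1/25

Coefficients of the first fundamental form: E = 25, F = 0, G = 25*sin(u)^2.
Coefficients of the second fundamental form: L = -5*sin(u)/Abs(sin(u)), M = 0, N = -5*sin(u)^3/Abs(sin(u)).
Assemble K = (LN − M²)/(EG − F²) = 1/25. At (u, v) = (pi/5, -2*pi/5): K = 1/25.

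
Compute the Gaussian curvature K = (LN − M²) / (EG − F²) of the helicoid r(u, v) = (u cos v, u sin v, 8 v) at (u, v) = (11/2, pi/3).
K = -1024/142129

Coefficients of the first fundamental form: E = 1, F = 0, G = u^2 + 64.
Coefficients of the second fundamental form: L = 0, M = -8/sqrt(u^2 + 64), N = 0.
Assemble K = (LN − M²)/(EG − F²) = -64/(u^2 + 64)^2. At (u, v) = (11/2, pi/3): K = -1024/142129.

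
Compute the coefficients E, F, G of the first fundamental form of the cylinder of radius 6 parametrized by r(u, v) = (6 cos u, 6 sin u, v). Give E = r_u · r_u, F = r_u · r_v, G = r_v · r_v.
E = 36;  F = 0;  G = 1

Compute partials: r_u = (-6*sin(u), 6*cos(u), 0), r_v = (0, 0, 1). Then
  E = r_u · r_u = 36,
  F = r_u · r_v = 0,
  G = r_v · r_v = 1.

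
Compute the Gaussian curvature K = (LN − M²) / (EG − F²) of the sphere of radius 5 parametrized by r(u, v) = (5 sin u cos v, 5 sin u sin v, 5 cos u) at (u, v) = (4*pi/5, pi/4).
K = 1/25

Coefficients of the first fundamental form: E = 25, F = 0, G = 25*sin(u)^2.
Coefficients of the second fundamental form: L = -5*sin(u)/Abs(sin(u)), M = 0, N = -5*sin(u)^3/Abs(sin(u)).
Assemble K = (LN − M²)/(EG − F²) = 1/25. At (u, v) = (4*pi/5, pi/4): K = 1/25.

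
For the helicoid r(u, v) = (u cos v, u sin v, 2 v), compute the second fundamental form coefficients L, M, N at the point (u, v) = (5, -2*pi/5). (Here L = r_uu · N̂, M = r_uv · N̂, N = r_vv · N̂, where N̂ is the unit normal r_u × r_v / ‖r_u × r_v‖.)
L = 0;  M = -2*sqrt(29)/29;  N = 0

Compute the unit normal N̂(u, v) = (2*sin(v)/sqrt(u^2 + 4), -2*cos(v)/sqrt(u^2 + 4), u/sqrt(u^2 + 4)), and the second partials r_uu, r_uv, r_vv. Take dot products:
  L(u, v) = r_uu · N̂ = 0,
  M(u, v) = r_uv · N̂ = -2/sqrt(u^2 + 4),
  N(u, v) = r_vv · N̂ = 0.
Evaluating at (u, v) = (5, -2*pi/5):
  L = 0, M = -2*sqrt(29)/29, N = 0.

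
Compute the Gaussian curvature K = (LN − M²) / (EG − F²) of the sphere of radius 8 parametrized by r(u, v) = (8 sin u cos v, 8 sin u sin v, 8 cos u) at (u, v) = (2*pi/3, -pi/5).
K = 1/64

Coefficients of the first fundamental form: E = 64, F = 0, G = 64*sin(u)^2.
Coefficients of the second fundamental form: L = -8*sin(u)/Abs(sin(u)), M = 0, N = -8*sin(u)^3/Abs(sin(u)).
Assemble K = (LN − M²)/(EG − F²) = 1/64. At (u, v) = (2*pi/3, -pi/5): K = 1/64.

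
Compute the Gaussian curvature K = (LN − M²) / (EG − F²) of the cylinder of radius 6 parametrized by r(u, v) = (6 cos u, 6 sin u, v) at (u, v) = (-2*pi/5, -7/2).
K = 0

Coefficients of the first fundamental form: E = 36, F = 0, G = 1.
Coefficients of the second fundamental form: L = -6, M = 0, N = 0.
Assemble K = (LN − M²)/(EG − F²) = 0. At (u, v) = (-2*pi/5, -7/2): K = 0.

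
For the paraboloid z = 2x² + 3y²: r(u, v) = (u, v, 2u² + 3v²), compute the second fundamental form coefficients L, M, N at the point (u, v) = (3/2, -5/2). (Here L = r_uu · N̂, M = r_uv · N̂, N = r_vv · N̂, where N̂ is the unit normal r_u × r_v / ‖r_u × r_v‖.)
L = 2*sqrt(262)/131;  M = 0;  N = 3*sqrt(262)/131

Compute the unit normal N̂(u, v) = (-4*u/sqrt(16*u^2 + 36*v^2 + 1), -6*v/sqrt(16*u^2 + 36*v^2 + 1), 1/sqrt(16*u^2 + 36*v^2 + 1)), and the second partials r_uu, r_uv, r_vv. Take dot products:
  L(u, v) = r_uu · N̂ = 4/sqrt(16*u^2 + 36*v^2 + 1),
  M(u, v) = r_uv · N̂ = 0,
  N(u, v) = r_vv · N̂ = 6/sqrt(16*u^2 + 36*v^2 + 1).
Evaluating at (u, v) = (3/2, -5/2):
  L = 2*sqrt(262)/131, M = 0, N = 3*sqrt(262)/131.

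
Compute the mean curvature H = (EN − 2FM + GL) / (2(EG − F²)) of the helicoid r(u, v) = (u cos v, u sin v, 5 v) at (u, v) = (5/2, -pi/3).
H = 0

With E = 1, F = 0, G = u^2 + 25, L = 0, M = -5/sqrt(u^2 + 25), N = 0, assemble
  H = (EN − 2FM + GL) / (2(EG − F²)) = 0.
At (u, v) = (5/2, -pi/3): H = 0.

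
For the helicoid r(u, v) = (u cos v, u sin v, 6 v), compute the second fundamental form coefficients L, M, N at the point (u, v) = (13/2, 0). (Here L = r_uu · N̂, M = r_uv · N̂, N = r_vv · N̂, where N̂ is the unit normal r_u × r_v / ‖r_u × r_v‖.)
L = 0;  M = -12*sqrt(313)/313;  N = 0

Compute the unit normal N̂(u, v) = (6*sin(v)/sqrt(u^2 + 36), -6*cos(v)/sqrt(u^2 + 36), u/sqrt(u^2 + 36)), and the second partials r_uu, r_uv, r_vv. Take dot products:
  L(u, v) = r_uu · N̂ = 0,
  M(u, v) = r_uv · N̂ = -6/sqrt(u^2 + 36),
  N(u, v) = r_vv · N̂ = 0.
Evaluating at (u, v) = (13/2, 0):
  L = 0, M = -12*sqrt(313)/313, N = 0.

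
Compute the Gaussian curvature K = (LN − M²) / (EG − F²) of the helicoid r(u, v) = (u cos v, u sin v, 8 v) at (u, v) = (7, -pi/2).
K = -64/12769

Coefficients of the first fundamental form: E = 1, F = 0, G = u^2 + 64.
Coefficients of the second fundamental form: L = 0, M = -8/sqrt(u^2 + 64), N = 0.
Assemble K = (LN − M²)/(EG − F²) = -64/(u^2 + 64)^2. At (u, v) = (7, -pi/2): K = -64/12769.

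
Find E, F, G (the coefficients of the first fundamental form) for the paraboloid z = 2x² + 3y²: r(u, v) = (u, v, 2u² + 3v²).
E = 16*u^2 + 1;  F = 24*u*v;  G = 36*v^2 + 1

Compute partials: r_u = (1, 0, 4*u), r_v = (0, 1, 6*v). Then
  E = r_u · r_u = 16*u^2 + 1,
  F = r_u · r_v = 24*u*v,
  G = r_v · r_v = 36*v^2 + 1.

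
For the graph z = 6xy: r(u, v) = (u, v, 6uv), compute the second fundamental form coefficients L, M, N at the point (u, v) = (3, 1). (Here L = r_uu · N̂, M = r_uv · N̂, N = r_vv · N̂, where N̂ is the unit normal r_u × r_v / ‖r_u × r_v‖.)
L = 0;  M = 6/19;  N = 0

Compute the unit normal N̂(u, v) = (-6*v/sqrt(36*u^2 + 36*v^2 + 1), -6*u/sqrt(36*u^2 + 36*v^2 + 1), 1/sqrt(36*u^2 + 36*v^2 + 1)), and the second partials r_uu, r_uv, r_vv. Take dot products:
  L(u, v) = r_uu · N̂ = 0,
  M(u, v) = r_uv · N̂ = 6/sqrt(36*u^2 + 36*v^2 + 1),
  N(u, v) = r_vv · N̂ = 0.
Evaluating at (u, v) = (3, 1):
  L = 0, M = 6/19, N = 0.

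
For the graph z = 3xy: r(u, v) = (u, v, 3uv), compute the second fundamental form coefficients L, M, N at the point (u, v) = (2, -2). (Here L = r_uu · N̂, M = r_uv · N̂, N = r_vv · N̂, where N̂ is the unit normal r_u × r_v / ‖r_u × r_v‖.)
L = 0;  M = 3*sqrt(73)/73;  N = 0

Compute the unit normal N̂(u, v) = (-3*v/sqrt(9*u^2 + 9*v^2 + 1), -3*u/sqrt(9*u^2 + 9*v^2 + 1), 1/sqrt(9*u^2 + 9*v^2 + 1)), and the second partials r_uu, r_uv, r_vv. Take dot products:
  L(u, v) = r_uu · N̂ = 0,
  M(u, v) = r_uv · N̂ = 3/sqrt(9*u^2 + 9*v^2 + 1),
  N(u, v) = r_vv · N̂ = 0.
Evaluating at (u, v) = (2, -2):
  L = 0, M = 3*sqrt(73)/73, N = 0.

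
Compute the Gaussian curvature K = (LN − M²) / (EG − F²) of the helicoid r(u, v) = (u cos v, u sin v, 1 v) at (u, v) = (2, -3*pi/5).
K = -1/25

Coefficients of the first fundamental form: E = 1, F = 0, G = u^2 + 1.
Coefficients of the second fundamental form: L = 0, M = -1/sqrt(u^2 + 1), N = 0.
Assemble K = (LN − M²)/(EG − F²) = -1/(u^2 + 1)^2. At (u, v) = (2, -3*pi/5): K = -1/25.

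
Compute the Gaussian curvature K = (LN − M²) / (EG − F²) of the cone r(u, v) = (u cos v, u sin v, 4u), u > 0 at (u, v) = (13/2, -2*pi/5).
K = 0

Coefficients of the first fundamental form: E = 17, F = 0, G = u^2.
Coefficients of the second fundamental form: L = 0, M = 0, N = 4*sqrt(17)*u^2/(17*Abs(u)).
Assemble K = (LN − M²)/(EG − F²) = 0. At (u, v) = (13/2, -2*pi/5): K = 0.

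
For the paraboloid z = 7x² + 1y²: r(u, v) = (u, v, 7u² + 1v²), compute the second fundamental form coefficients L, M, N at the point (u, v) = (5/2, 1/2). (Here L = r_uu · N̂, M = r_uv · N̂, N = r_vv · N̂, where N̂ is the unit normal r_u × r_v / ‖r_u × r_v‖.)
L = 14*sqrt(1227)/1227;  M = 0;  N = 2*sqrt(1227)/1227

Compute the unit normal N̂(u, v) = (-14*u/sqrt(196*u^2 + 4*v^2 + 1), -2*v/sqrt(196*u^2 + 4*v^2 + 1), 1/sqrt(196*u^2 + 4*v^2 + 1)), and the second partials r_uu, r_uv, r_vv. Take dot products:
  L(u, v) = r_uu · N̂ = 14/sqrt(196*u^2 + 4*v^2 + 1),
  M(u, v) = r_uv · N̂ = 0,
  N(u, v) = r_vv · N̂ = 2/sqrt(196*u^2 + 4*v^2 + 1).
Evaluating at (u, v) = (5/2, 1/2):
  L = 14*sqrt(1227)/1227, M = 0, N = 2*sqrt(1227)/1227.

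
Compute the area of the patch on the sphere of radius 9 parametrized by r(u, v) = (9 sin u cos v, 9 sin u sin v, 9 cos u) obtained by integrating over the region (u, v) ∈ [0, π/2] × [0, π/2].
Area = 81*pi/2

Area = ∫∫ √(EG − F²) du dv with √(EG − F²) = 81*Abs(sin(u)). Integrating over [0, π/2] × [0, π/2] gives 81*pi/2.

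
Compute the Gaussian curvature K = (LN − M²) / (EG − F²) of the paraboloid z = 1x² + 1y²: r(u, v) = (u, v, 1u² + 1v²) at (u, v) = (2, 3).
K = 4/2809

Coefficients of the first fundamental form: E = 4*u^2 + 1, F = 4*u*v, G = 4*v^2 + 1.
Coefficients of the second fundamental form: L = 2/sqrt(4*u^2 + 4*v^2 + 1), M = 0, N = 2/sqrt(4*u^2 + 4*v^2 + 1).
Assemble K = (LN − M²)/(EG − F²) = 4/(16*u^4 + 32*u^2*v^2 + 8*u^2 + 16*v^4 + 8*v^2 + 1). At (u, v) = (2, 3): K = 4/2809.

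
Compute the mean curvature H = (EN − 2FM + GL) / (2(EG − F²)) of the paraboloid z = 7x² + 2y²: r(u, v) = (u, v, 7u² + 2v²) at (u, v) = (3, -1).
H = 3649*sqrt(1781)/3171961

With E = 196*u^2 + 1, F = 56*u*v, G = 16*v^2 + 1, L = 14/sqrt(196*u^2 + 16*v^2 + 1), M = 0, N = 4/sqrt(196*u^2 + 16*v^2 + 1), assemble
  H = (EN − 2FM + GL) / (2(EG − F²)) = (392*u^2 + 112*v^2 + 9)/(196*u^2 + 16*v^2 + 1)^(3/2).
At (u, v) = (3, -1): H = 3649*sqrt(1781)/3171961.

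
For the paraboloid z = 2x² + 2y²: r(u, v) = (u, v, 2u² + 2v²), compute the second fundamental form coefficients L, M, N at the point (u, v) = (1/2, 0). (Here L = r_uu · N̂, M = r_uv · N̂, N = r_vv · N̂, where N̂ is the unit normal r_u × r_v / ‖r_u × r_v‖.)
L = 4*sqrt(5)/5;  M = 0;  N = 4*sqrt(5)/5

Compute the unit normal N̂(u, v) = (-4*u/sqrt(16*u^2 + 16*v^2 + 1), -4*v/sqrt(16*u^2 + 16*v^2 + 1), 1/sqrt(16*u^2 + 16*v^2 + 1)), and the second partials r_uu, r_uv, r_vv. Take dot products:
  L(u, v) = r_uu · N̂ = 4/sqrt(16*u^2 + 16*v^2 + 1),
  M(u, v) = r_uv · N̂ = 0,
  N(u, v) = r_vv · N̂ = 4/sqrt(16*u^2 + 16*v^2 + 1).
Evaluating at (u, v) = (1/2, 0):
  L = 4*sqrt(5)/5, M = 0, N = 4*sqrt(5)/5.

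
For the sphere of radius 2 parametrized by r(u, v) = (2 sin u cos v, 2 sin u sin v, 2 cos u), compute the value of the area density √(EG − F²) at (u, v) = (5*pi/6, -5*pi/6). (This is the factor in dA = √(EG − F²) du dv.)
√(EG − F²)|_{(5*pi/6, -5*pi/6)} = 2

E = 4, F = 0, G = 4*sin(u)^2, so EG − F² = 16*sin(u)^2. Taking the positive square root: √(EG − F²) = 4*Abs(sin(u)). At (u, v) = (5*pi/6, -5*pi/6): 2.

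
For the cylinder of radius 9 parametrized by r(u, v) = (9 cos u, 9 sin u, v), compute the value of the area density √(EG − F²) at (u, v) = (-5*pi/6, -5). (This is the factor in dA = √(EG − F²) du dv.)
√(EG − F²)|_{(-5*pi/6, -5)} = 9

E = 81, F = 0, G = 1, so EG − F² = 81. Taking the positive square root: √(EG − F²) = 9. At (u, v) = (-5*pi/6, -5): 9.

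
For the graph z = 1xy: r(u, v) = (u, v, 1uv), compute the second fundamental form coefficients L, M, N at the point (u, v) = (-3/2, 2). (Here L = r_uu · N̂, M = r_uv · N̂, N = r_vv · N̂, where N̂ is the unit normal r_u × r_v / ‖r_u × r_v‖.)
L = 0;  M = 2*sqrt(29)/29;  N = 0

Compute the unit normal N̂(u, v) = (-v/sqrt(u^2 + v^2 + 1), -u/sqrt(u^2 + v^2 + 1), 1/sqrt(u^2 + v^2 + 1)), and the second partials r_uu, r_uv, r_vv. Take dot products:
  L(u, v) = r_uu · N̂ = 0,
  M(u, v) = r_uv · N̂ = 1/sqrt(u^2 + v^2 + 1),
  N(u, v) = r_vv · N̂ = 0.
Evaluating at (u, v) = (-3/2, 2):
  L = 0, M = 2*sqrt(29)/29, N = 0.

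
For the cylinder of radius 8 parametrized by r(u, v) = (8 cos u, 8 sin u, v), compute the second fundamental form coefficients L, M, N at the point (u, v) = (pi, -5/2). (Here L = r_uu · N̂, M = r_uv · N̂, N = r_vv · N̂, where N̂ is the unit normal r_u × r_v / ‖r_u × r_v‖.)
L = -8;  M = 0;  N = 0

Compute the unit normal N̂(u, v) = (cos(u), sin(u), 0), and the second partials r_uu, r_uv, r_vv. Take dot products:
  L(u, v) = r_uu · N̂ = -8,
  M(u, v) = r_uv · N̂ = 0,
  N(u, v) = r_vv · N̂ = 0.
Evaluating at (u, v) = (pi, -5/2):
  L = -8, M = 0, N = 0.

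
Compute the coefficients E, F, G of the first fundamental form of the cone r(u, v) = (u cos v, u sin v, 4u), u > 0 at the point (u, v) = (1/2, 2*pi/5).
E = 17;  F = 0;  G = 1/4

Partials: r_u = (cos(v), sin(v), 4), r_v = (-u*sin(v), u*cos(v), 0). As functions of (u, v):
  E = r_u · r_u = 17,
  F = r_u · r_v = 0,
  G = r_v · r_v = u^2.
Evaluating at (u, v) = (1/2, 2*pi/5): E = 17, F = 0, G = 1/4.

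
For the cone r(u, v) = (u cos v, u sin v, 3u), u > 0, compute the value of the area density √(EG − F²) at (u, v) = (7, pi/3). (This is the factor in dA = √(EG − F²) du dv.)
√(EG − F²)|_{(7, pi/3)} = 7*sqrt(10)

E = 10, F = 0, G = u^2, so EG − F² = 10*u^2. Taking the positive square root: √(EG − F²) = sqrt(10)*Abs(u). At (u, v) = (7, pi/3): 7*sqrt(10).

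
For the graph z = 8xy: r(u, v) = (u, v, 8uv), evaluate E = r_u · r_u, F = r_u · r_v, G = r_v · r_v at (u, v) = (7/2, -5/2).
E = 401;  F = -560;  G = 785

Partials: r_u = (1, 0, 8*v), r_v = (0, 1, 8*u). As functions of (u, v):
  E = r_u · r_u = 64*v^2 + 1,
  F = r_u · r_v = 64*u*v,
  G = r_v · r_v = 64*u^2 + 1.
Evaluating at (u, v) = (7/2, -5/2): E = 401, F = -560, G = 785.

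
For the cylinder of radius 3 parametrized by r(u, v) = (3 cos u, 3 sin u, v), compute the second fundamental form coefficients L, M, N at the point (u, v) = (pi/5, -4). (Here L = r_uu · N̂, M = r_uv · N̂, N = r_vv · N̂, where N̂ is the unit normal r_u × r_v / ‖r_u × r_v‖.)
L = -3;  M = 0;  N = 0

Compute the unit normal N̂(u, v) = (cos(u), sin(u), 0), and the second partials r_uu, r_uv, r_vv. Take dot products:
  L(u, v) = r_uu · N̂ = -3,
  M(u, v) = r_uv · N̂ = 0,
  N(u, v) = r_vv · N̂ = 0.
Evaluating at (u, v) = (pi/5, -4):
  L = -3, M = 0, N = 0.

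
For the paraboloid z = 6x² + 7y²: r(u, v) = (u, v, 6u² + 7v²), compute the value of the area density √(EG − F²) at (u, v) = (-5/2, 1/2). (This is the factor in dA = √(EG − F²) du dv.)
√(EG − F²)|_{(-5/2, 1/2)} = 5*sqrt(38)

E = 144*u^2 + 1, F = 168*u*v, G = 196*v^2 + 1, so EG − F² = 144*u^2 + 196*v^2 + 1. Taking the positive square root: √(EG − F²) = sqrt(144*u^2 + 196*v^2 + 1). At (u, v) = (-5/2, 1/2): 5*sqrt(38).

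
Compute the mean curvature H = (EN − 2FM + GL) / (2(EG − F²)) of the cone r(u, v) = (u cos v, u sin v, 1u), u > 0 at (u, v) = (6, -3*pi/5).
H = sqrt(2)/24

With E = 2, F = 0, G = u^2, L = 0, M = 0, N = sqrt(2)*u^2/(2*Abs(u)), assemble
  H = (EN − 2FM + GL) / (2(EG − F²)) = sqrt(2)/(4*Abs(u)).
At (u, v) = (6, -3*pi/5): H = sqrt(2)/24.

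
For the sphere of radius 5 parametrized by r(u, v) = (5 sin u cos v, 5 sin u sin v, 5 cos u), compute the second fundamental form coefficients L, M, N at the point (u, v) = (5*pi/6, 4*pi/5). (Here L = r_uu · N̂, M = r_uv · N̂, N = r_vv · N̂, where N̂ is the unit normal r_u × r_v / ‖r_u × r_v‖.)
L = -5;  M = 0;  N = -5/4

Compute the unit normal N̂(u, v) = (sin(u)^2*cos(v)/Abs(sin(u)), sin(u)^2*sin(v)/Abs(sin(u)), sin(2*u)/(2*Abs(sin(u)))), and the second partials r_uu, r_uv, r_vv. Take dot products:
  L(u, v) = r_uu · N̂ = -5*sin(u)/Abs(sin(u)),
  M(u, v) = r_uv · N̂ = 0,
  N(u, v) = r_vv · N̂ = -5*sin(u)^3/Abs(sin(u)).
Evaluating at (u, v) = (5*pi/6, 4*pi/5):
  L = -5, M = 0, N = -5/4.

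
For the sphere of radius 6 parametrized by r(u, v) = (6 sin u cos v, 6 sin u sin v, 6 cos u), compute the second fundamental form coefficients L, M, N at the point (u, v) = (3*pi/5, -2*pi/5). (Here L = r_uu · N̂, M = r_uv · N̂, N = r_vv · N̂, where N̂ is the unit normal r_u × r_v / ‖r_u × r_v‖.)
L = -6;  M = 0;  N = -15/4 - 3*sqrt(5)/4

Compute the unit normal N̂(u, v) = (sin(u)^2*cos(v)/Abs(sin(u)), sin(u)^2*sin(v)/Abs(sin(u)), sin(2*u)/(2*Abs(sin(u)))), and the second partials r_uu, r_uv, r_vv. Take dot products:
  L(u, v) = r_uu · N̂ = -6*sin(u)/Abs(sin(u)),
  M(u, v) = r_uv · N̂ = 0,
  N(u, v) = r_vv · N̂ = -6*sin(u)^3/Abs(sin(u)).
Evaluating at (u, v) = (3*pi/5, -2*pi/5):
  L = -6, M = 0, N = -15/4 - 3*sqrt(5)/4.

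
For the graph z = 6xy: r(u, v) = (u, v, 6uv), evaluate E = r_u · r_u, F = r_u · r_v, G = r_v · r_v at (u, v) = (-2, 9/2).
E = 730;  F = -324;  G = 145

Partials: r_u = (1, 0, 6*v), r_v = (0, 1, 6*u). As functions of (u, v):
  E = r_u · r_u = 36*v^2 + 1,
  F = r_u · r_v = 36*u*v,
  G = r_v · r_v = 36*u^2 + 1.
Evaluating at (u, v) = (-2, 9/2): E = 730, F = -324, G = 145.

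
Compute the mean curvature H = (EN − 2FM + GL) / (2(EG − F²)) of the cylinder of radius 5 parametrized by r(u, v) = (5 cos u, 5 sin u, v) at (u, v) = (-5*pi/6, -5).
H = -1/10

With E = 25, F = 0, G = 1, L = -5, M = 0, N = 0, assemble
  H = (EN − 2FM + GL) / (2(EG − F²)) = -1/10.
At (u, v) = (-5*pi/6, -5): H = -1/10.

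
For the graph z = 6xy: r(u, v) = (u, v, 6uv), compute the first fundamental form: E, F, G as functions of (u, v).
E = 36*v^2 + 1;  F = 36*u*v;  G = 36*u^2 + 1

Compute partials: r_u = (1, 0, 6*v), r_v = (0, 1, 6*u). Then
  E = r_u · r_u = 36*v^2 + 1,
  F = r_u · r_v = 36*u*v,
  G = r_v · r_v = 36*u^2 + 1.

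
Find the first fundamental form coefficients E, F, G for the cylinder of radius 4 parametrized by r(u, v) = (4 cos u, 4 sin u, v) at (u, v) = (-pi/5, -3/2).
E = 16;  F = 0;  G = 1

Partials: r_u = (-4*sin(u), 4*cos(u), 0), r_v = (0, 0, 1). As functions of (u, v):
  E = r_u · r_u = 16,
  F = r_u · r_v = 0,
  G = r_v · r_v = 1.
Evaluating at (u, v) = (-pi/5, -3/2): E = 16, F = 0, G = 1.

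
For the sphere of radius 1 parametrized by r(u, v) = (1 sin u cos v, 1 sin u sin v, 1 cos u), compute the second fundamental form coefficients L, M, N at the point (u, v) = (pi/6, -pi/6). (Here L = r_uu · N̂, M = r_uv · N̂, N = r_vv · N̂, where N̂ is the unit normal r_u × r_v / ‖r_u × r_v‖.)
L = -1;  M = 0;  N = -1/4

Compute the unit normal N̂(u, v) = (sin(u)^2*cos(v)/Abs(sin(u)), sin(u)^2*sin(v)/Abs(sin(u)), sin(2*u)/(2*Abs(sin(u)))), and the second partials r_uu, r_uv, r_vv. Take dot products:
  L(u, v) = r_uu · N̂ = -sin(u)/Abs(sin(u)),
  M(u, v) = r_uv · N̂ = 0,
  N(u, v) = r_vv · N̂ = -sin(u)^3/Abs(sin(u)).
Evaluating at (u, v) = (pi/6, -pi/6):
  L = -1, M = 0, N = -1/4.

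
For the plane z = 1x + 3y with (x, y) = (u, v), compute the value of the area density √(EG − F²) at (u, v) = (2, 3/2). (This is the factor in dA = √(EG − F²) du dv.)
√(EG − F²)|_{(2, 3/2)} = sqrt(11)

E = 2, F = 3, G = 10, so EG − F² = 11. Taking the positive square root: √(EG − F²) = sqrt(11). At (u, v) = (2, 3/2): sqrt(11).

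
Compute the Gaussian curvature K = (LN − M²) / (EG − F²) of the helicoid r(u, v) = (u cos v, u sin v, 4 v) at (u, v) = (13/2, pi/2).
K = -256/54289

Coefficients of the first fundamental form: E = 1, F = 0, G = u^2 + 16.
Coefficients of the second fundamental form: L = 0, M = -4/sqrt(u^2 + 16), N = 0.
Assemble K = (LN − M²)/(EG − F²) = -16/(u^2 + 16)^2. At (u, v) = (13/2, pi/2): K = -256/54289.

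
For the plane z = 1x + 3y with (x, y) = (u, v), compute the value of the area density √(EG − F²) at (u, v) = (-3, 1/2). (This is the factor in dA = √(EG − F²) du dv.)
√(EG − F²)|_{(-3, 1/2)} = sqrt(11)

E = 2, F = 3, G = 10, so EG − F² = 11. Taking the positive square root: √(EG − F²) = sqrt(11). At (u, v) = (-3, 1/2): sqrt(11).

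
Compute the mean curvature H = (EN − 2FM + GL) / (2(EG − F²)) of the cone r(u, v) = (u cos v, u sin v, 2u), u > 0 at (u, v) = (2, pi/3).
H = sqrt(5)/10

With E = 5, F = 0, G = u^2, L = 0, M = 0, N = 2*sqrt(5)*u^2/(5*Abs(u)), assemble
  H = (EN − 2FM + GL) / (2(EG − F²)) = sqrt(5)/(5*Abs(u)).
At (u, v) = (2, pi/3): H = sqrt(5)/10.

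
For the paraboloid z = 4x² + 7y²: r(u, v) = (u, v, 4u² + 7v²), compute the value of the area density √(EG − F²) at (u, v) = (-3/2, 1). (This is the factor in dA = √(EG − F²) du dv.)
√(EG − F²)|_{(-3/2, 1)} = sqrt(341)

E = 64*u^2 + 1, F = 112*u*v, G = 196*v^2 + 1, so EG − F² = 64*u^2 + 196*v^2 + 1. Taking the positive square root: √(EG − F²) = sqrt(64*u^2 + 196*v^2 + 1). At (u, v) = (-3/2, 1): sqrt(341).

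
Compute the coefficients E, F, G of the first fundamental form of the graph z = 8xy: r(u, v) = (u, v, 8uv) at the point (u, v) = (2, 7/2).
E = 785;  F = 448;  G = 257

Partials: r_u = (1, 0, 8*v), r_v = (0, 1, 8*u). As functions of (u, v):
  E = r_u · r_u = 64*v^2 + 1,
  F = r_u · r_v = 64*u*v,
  G = r_v · r_v = 64*u^2 + 1.
Evaluating at (u, v) = (2, 7/2): E = 785, F = 448, G = 257.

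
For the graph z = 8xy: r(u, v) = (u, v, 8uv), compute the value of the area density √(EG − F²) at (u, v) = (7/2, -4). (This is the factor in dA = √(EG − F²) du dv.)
√(EG − F²)|_{(7/2, -4)} = 3*sqrt(201)

E = 64*v^2 + 1, F = 64*u*v, G = 64*u^2 + 1, so EG − F² = 64*u^2 + 64*v^2 + 1. Taking the positive square root: √(EG − F²) = sqrt(64*u^2 + 64*v^2 + 1). At (u, v) = (7/2, -4): 3*sqrt(201).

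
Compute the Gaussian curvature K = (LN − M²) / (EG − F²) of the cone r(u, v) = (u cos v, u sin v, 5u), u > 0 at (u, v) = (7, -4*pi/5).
K = 0

Coefficients of the first fundamental form: E = 26, F = 0, G = u^2.
Coefficients of the second fundamental form: L = 0, M = 0, N = 5*sqrt(26)*u^2/(26*Abs(u)).
Assemble K = (LN − M²)/(EG − F²) = 0. At (u, v) = (7, -4*pi/5): K = 0.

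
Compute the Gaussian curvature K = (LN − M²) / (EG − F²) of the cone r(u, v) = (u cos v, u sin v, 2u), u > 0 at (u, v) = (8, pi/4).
K = 0

Coefficients of the first fundamental form: E = 5, F = 0, G = u^2.
Coefficients of the second fundamental form: L = 0, M = 0, N = 2*sqrt(5)*u^2/(5*Abs(u)).
Assemble K = (LN − M²)/(EG − F²) = 0. At (u, v) = (8, pi/4): K = 0.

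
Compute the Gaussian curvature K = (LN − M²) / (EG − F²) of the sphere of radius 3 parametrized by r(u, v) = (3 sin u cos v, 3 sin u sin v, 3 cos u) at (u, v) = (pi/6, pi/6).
K = 1/9

Coefficients of the first fundamental form: E = 9, F = 0, G = 9*sin(u)^2.
Coefficients of the second fundamental form: L = -3*sin(u)/Abs(sin(u)), M = 0, N = -3*sin(u)^3/Abs(sin(u)).
Assemble K = (LN − M²)/(EG − F²) = 1/9. At (u, v) = (pi/6, pi/6): K = 1/9.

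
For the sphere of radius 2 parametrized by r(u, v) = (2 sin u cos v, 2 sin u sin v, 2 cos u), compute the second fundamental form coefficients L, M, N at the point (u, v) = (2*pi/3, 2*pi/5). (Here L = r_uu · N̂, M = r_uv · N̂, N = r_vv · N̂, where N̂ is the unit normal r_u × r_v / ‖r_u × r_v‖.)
L = -2;  M = 0;  N = -3/2

Compute the unit normal N̂(u, v) = (sin(u)^2*cos(v)/Abs(sin(u)), sin(u)^2*sin(v)/Abs(sin(u)), sin(2*u)/(2*Abs(sin(u)))), and the second partials r_uu, r_uv, r_vv. Take dot products:
  L(u, v) = r_uu · N̂ = -2*sin(u)/Abs(sin(u)),
  M(u, v) = r_uv · N̂ = 0,
  N(u, v) = r_vv · N̂ = -2*sin(u)^3/Abs(sin(u)).
Evaluating at (u, v) = (2*pi/3, 2*pi/5):
  L = -2, M = 0, N = -3/2.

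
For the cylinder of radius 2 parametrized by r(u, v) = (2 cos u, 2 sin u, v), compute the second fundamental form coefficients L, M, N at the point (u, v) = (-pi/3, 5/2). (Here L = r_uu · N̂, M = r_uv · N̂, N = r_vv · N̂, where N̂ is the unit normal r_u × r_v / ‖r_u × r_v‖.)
L = -2;  M = 0;  N = 0

Compute the unit normal N̂(u, v) = (cos(u), sin(u), 0), and the second partials r_uu, r_uv, r_vv. Take dot products:
  L(u, v) = r_uu · N̂ = -2,
  M(u, v) = r_uv · N̂ = 0,
  N(u, v) = r_vv · N̂ = 0.
Evaluating at (u, v) = (-pi/3, 5/2):
  L = -2, M = 0, N = 0.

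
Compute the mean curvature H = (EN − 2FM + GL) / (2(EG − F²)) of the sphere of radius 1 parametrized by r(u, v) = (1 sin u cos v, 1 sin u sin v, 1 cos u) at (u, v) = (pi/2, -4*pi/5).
H = -1

With E = 1, F = 0, G = sin(u)^2, L = -sin(u)/Abs(sin(u)), M = 0, N = -sin(u)^3/Abs(sin(u)), assemble
  H = (EN − 2FM + GL) / (2(EG − F²)) = -sin(u)/Abs(sin(u)).
At (u, v) = (pi/2, -4*pi/5): H = -1.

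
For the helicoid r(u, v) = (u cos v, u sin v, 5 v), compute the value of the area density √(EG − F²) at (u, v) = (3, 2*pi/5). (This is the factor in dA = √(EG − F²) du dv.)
√(EG − F²)|_{(3, 2*pi/5)} = sqrt(34)

E = 1, F = 0, G = u^2 + 25, so EG − F² = u^2 + 25. Taking the positive square root: √(EG − F²) = sqrt(u^2 + 25). At (u, v) = (3, 2*pi/5): sqrt(34).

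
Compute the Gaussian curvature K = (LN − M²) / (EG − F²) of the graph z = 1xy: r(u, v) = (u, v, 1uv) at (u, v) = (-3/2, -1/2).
K = -4/49

Coefficients of the first fundamental form: E = v^2 + 1, F = u*v, G = u^2 + 1.
Coefficients of the second fundamental form: L = 0, M = 1/sqrt(u^2 + v^2 + 1), N = 0.
Assemble K = (LN − M²)/(EG − F²) = 1/((u^2*v^2 - (u^2 + 1)*(v^2 + 1))*(u^2 + v^2 + 1)). At (u, v) = (-3/2, -1/2): K = -4/49.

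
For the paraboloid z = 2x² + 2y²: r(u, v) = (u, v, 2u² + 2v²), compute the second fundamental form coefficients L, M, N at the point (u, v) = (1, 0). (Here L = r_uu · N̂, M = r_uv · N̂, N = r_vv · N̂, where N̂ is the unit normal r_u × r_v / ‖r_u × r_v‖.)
L = 4*sqrt(17)/17;  M = 0;  N = 4*sqrt(17)/17

Compute the unit normal N̂(u, v) = (-4*u/sqrt(16*u^2 + 16*v^2 + 1), -4*v/sqrt(16*u^2 + 16*v^2 + 1), 1/sqrt(16*u^2 + 16*v^2 + 1)), and the second partials r_uu, r_uv, r_vv. Take dot products:
  L(u, v) = r_uu · N̂ = 4/sqrt(16*u^2 + 16*v^2 + 1),
  M(u, v) = r_uv · N̂ = 0,
  N(u, v) = r_vv · N̂ = 4/sqrt(16*u^2 + 16*v^2 + 1).
Evaluating at (u, v) = (1, 0):
  L = 4*sqrt(17)/17, M = 0, N = 4*sqrt(17)/17.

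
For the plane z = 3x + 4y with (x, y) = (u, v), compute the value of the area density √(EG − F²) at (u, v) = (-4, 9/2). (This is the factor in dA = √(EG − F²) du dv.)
√(EG − F²)|_{(-4, 9/2)} = sqrt(26)

E = 10, F = 12, G = 17, so EG − F² = 26. Taking the positive square root: √(EG − F²) = sqrt(26). At (u, v) = (-4, 9/2): sqrt(26).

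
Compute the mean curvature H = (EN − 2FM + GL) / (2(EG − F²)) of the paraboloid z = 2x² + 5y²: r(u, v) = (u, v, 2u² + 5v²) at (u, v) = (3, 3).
H = 7*sqrt(1045)/3025

With E = 16*u^2 + 1, F = 40*u*v, G = 100*v^2 + 1, L = 4/sqrt(16*u^2 + 100*v^2 + 1), M = 0, N = 10/sqrt(16*u^2 + 100*v^2 + 1), assemble
  H = (EN − 2FM + GL) / (2(EG − F²)) = (80*u^2 + 200*v^2 + 7)/(16*u^2 + 100*v^2 + 1)^(3/2).
At (u, v) = (3, 3): H = 7*sqrt(1045)/3025.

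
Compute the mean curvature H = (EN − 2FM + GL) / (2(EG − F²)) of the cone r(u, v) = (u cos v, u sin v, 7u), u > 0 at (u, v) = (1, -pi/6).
H = 7*sqrt(2)/20

With E = 50, F = 0, G = u^2, L = 0, M = 0, N = 7*sqrt(2)*u^2/(10*Abs(u)), assemble
  H = (EN − 2FM + GL) / (2(EG − F²)) = 7*sqrt(2)/(20*Abs(u)).
At (u, v) = (1, -pi/6): H = 7*sqrt(2)/20.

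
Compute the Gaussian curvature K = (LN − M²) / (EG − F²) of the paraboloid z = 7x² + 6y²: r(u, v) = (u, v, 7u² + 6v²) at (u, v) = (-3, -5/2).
K = 168/7102225

Coefficients of the first fundamental form: E = 196*u^2 + 1, F = 168*u*v, G = 144*v^2 + 1.
Coefficients of the second fundamental form: L = 14/sqrt(196*u^2 + 144*v^2 + 1), M = 0, N = 12/sqrt(196*u^2 + 144*v^2 + 1).
Assemble K = (LN − M²)/(EG − F²) = 168/(38416*u^4 + 56448*u^2*v^2 + 392*u^2 + 20736*v^4 + 288*v^2 + 1). At (u, v) = (-3, -5/2): K = 168/7102225.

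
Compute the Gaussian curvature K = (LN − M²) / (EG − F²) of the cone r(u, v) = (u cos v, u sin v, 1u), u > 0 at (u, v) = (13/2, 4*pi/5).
K = 0

Coefficients of the first fundamental form: E = 2, F = 0, G = u^2.
Coefficients of the second fundamental form: L = 0, M = 0, N = sqrt(2)*u^2/(2*Abs(u)).
Assemble K = (LN − M²)/(EG − F²) = 0. At (u, v) = (13/2, 4*pi/5): K = 0.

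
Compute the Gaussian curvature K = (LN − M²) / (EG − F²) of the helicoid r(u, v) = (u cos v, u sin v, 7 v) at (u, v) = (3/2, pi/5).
K = -784/42025

Coefficients of the first fundamental form: E = 1, F = 0, G = u^2 + 49.
Coefficients of the second fundamental form: L = 0, M = -7/sqrt(u^2 + 49), N = 0.
Assemble K = (LN − M²)/(EG − F²) = -49/(u^2 + 49)^2. At (u, v) = (3/2, pi/5): K = -784/42025.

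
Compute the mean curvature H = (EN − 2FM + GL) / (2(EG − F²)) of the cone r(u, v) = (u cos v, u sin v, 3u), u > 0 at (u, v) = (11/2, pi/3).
H = 3*sqrt(10)/110

With E = 10, F = 0, G = u^2, L = 0, M = 0, N = 3*sqrt(10)*u^2/(10*Abs(u)), assemble
  H = (EN − 2FM + GL) / (2(EG − F²)) = 3*sqrt(10)/(20*Abs(u)).
At (u, v) = (11/2, pi/3): H = 3*sqrt(10)/110.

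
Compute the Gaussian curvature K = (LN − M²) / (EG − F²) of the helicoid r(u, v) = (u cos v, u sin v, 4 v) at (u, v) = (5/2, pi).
K = -256/7921

Coefficients of the first fundamental form: E = 1, F = 0, G = u^2 + 16.
Coefficients of the second fundamental form: L = 0, M = -4/sqrt(u^2 + 16), N = 0.
Assemble K = (LN − M²)/(EG − F²) = -16/(u^2 + 16)^2. At (u, v) = (5/2, pi): K = -256/7921.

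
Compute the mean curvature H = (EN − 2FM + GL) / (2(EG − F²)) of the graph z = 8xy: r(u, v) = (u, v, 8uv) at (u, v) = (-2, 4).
H = 4096*sqrt(1281)/1640961

With E = 64*v^2 + 1, F = 64*u*v, G = 64*u^2 + 1, L = 0, M = 8/sqrt(64*u^2 + 64*v^2 + 1), N = 0, assemble
  H = (EN − 2FM + GL) / (2(EG − F²)) = -512*u*v/(64*u^2 + 64*v^2 + 1)^(3/2).
At (u, v) = (-2, 4): H = 4096*sqrt(1281)/1640961.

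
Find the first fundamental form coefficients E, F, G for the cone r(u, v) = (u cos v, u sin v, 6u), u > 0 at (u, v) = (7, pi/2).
E = 37;  F = 0;  G = 49

Partials: r_u = (cos(v), sin(v), 6), r_v = (-u*sin(v), u*cos(v), 0). As functions of (u, v):
  E = r_u · r_u = 37,
  F = r_u · r_v = 0,
  G = r_v · r_v = u^2.
Evaluating at (u, v) = (7, pi/2): E = 37, F = 0, G = 49.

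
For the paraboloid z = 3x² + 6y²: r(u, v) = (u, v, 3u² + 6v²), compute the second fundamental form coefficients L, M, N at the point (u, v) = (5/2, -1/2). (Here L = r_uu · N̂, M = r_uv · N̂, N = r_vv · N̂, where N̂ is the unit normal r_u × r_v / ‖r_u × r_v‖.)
L = 3*sqrt(262)/131;  M = 0;  N = 6*sqrt(262)/131

Compute the unit normal N̂(u, v) = (-6*u/sqrt(36*u^2 + 144*v^2 + 1), -12*v/sqrt(36*u^2 + 144*v^2 + 1), 1/sqrt(36*u^2 + 144*v^2 + 1)), and the second partials r_uu, r_uv, r_vv. Take dot products:
  L(u, v) = r_uu · N̂ = 6/sqrt(36*u^2 + 144*v^2 + 1),
  M(u, v) = r_uv · N̂ = 0,
  N(u, v) = r_vv · N̂ = 12/sqrt(36*u^2 + 144*v^2 + 1).
Evaluating at (u, v) = (5/2, -1/2):
  L = 3*sqrt(262)/131, M = 0, N = 6*sqrt(262)/131.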